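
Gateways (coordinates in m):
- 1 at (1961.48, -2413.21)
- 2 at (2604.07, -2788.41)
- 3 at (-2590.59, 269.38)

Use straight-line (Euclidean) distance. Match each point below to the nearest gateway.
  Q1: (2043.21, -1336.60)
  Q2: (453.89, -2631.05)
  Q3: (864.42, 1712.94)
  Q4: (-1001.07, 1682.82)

Q1 at (2043.21, -1336.60):
  1: 1079.71 m
  2: 1556.38 m
  3: 4904.21 m
  → nearest: 1 (1079.71 m)
Q2 at (453.89, -2631.05):
  1: 1523.25 m
  2: 2155.93 m
  3: 4204.92 m
  → nearest: 1 (1523.25 m)
Q3 at (864.42, 1712.94):
  1: 4269.50 m
  2: 4825.82 m
  3: 3744.46 m
  → nearest: 3 (3744.46 m)
Q4 at (-1001.07, 1682.82):
  1: 5055.11 m
  2: 5743.60 m
  3: 2127.06 m
  → nearest: 3 (2127.06 m)

Q1→1; Q2→1; Q3→3; Q4→3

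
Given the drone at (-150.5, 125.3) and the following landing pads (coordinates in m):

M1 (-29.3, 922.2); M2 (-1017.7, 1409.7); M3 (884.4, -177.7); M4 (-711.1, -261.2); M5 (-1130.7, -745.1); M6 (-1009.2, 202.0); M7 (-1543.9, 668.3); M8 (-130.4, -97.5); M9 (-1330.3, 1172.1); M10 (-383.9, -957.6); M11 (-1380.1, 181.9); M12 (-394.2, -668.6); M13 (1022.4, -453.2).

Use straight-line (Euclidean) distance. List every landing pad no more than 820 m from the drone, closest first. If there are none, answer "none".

Distances from (-150.5, 125.3):
M1: 806.1 m
M2: 1549.7 m
M3: 1078.3 m
M4: 680.9 m
M5: 1310.9 m
M6: 862.1 m
M7: 1495.5 m
M8: 223.7 m
M9: 1577.3 m
M10: 1107.8 m
M11: 1230.9 m
M12: 830.5 m
M13: 1307.8 m
Threshold 820 m: M8 (223.7 m), M4 (680.9 m), M1 (806.1 m) are within range.

M8, M4, M1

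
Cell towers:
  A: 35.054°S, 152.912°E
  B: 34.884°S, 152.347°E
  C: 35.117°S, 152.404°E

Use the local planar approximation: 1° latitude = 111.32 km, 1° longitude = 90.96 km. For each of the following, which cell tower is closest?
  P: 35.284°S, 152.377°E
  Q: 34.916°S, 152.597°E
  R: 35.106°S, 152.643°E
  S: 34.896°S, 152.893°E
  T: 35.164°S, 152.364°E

P at 35.284°S, 152.377°E:
  A: 54.988 km
  B: 44.612 km
  C: 18.752 km
  → nearest: C (18.752 km)
Q at 34.916°S, 152.597°E:
  A: 32.511 km
  B: 23.017 km
  C: 28.440 km
  → nearest: B (23.017 km)
R at 35.106°S, 152.643°E:
  A: 25.144 km
  B: 36.546 km
  C: 21.774 km
  → nearest: C (21.774 km)
S at 34.896°S, 152.893°E:
  A: 17.673 km
  B: 49.682 km
  C: 50.830 km
  → nearest: A (17.673 km)
T at 35.164°S, 152.364°E:
  A: 51.328 km
  B: 31.208 km
  C: 6.373 km
  → nearest: C (6.373 km)

P→C; Q→B; R→C; S→A; T→C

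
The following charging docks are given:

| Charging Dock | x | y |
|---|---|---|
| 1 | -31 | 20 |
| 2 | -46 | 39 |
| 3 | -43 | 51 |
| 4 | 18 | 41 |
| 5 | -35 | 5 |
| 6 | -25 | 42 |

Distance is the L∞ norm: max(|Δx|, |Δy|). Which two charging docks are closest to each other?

Pairwise distances:
2–3: max(|3|, |12|) = 12
1–5: max(|-4|, |-15|) = 15
3–6: max(|18|, |-9|) = 18
1–2: max(|-15|, |19|) = 19
2–6: max(|21|, |3|) = 21
1–6: max(|6|, |22|) = 22
1–3: max(|-12|, |31|) = 31
2–5: max(|11|, |-34|) = 34
5–6: max(|10|, |37|) = 37
4–6: max(|-43|, |1|) = 43
3–5: max(|8|, |-46|) = 46
1–4: max(|49|, |21|) = 49
4–5: max(|-53|, |-36|) = 53
3–4: max(|61|, |-10|) = 61
2–4: max(|64|, |2|) = 64
Closest pair: 2–3 at 12.

2 and 3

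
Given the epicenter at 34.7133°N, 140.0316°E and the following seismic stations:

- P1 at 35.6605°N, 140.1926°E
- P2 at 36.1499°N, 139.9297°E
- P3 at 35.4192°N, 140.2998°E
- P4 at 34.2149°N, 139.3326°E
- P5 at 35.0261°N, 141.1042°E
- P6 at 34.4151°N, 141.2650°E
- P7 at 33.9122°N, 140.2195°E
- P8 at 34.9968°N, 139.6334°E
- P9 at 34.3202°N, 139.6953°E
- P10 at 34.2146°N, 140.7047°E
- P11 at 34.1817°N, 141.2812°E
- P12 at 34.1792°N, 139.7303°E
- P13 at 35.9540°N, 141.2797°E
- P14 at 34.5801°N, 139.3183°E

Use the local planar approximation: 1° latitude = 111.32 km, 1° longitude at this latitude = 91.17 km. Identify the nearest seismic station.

P8

Distances from 34.7133°N, 140.0316°E:
P1: √((0.9472·111.32)² + (0.1610·91.17)²) = √(11118.079473 + 215.454546) = 106.4591 km
P2: √((1.4366·111.32)² + (-0.1019·91.17)²) = √(25575.145875 + 86.308243) = 160.1919 km
P3: √((0.7059·111.32)² + (0.2682·91.17)²) = √(6174.940243 + 597.890230) = 82.2972 km
P4: √((-0.4984·111.32)² + (-0.6990·91.17)²) = √(3078.239896 + 4061.236317) = 84.4954 km
P5: √((0.3128·111.32)² + (1.0726·91.17)²) = √(1212.494798 + 9562.677177) = 103.8035 km
P6: √((-0.2982·111.32)² + (1.2334·91.17)²) = √(1101.949453 + 12644.795143) = 117.2465 km
P7: √((-0.8011·111.32)² + (0.1879·91.17)²) = √(7952.796301 + 293.465782) = 90.8089 km
P8: √((0.2835·111.32)² + (-0.3982·91.17)²) = √(995.984367 + 1317.972720) = 48.1036 km
P9: √((-0.3931·111.32)² + (-0.3363·91.17)²) = √(1914.928148 + 940.064482) = 53.4321 km
P10: √((-0.4987·111.32)² + (0.6731·91.17)²) = √(3081.946758 + 3765.850636) = 82.7514 km
P11: √((-0.5316·111.32)² + (1.2496·91.17)²) = √(3502.001598 + 12979.140767) = 128.3789 km
P12: √((-0.5341·111.32)² + (-0.3013·91.17)²) = √(3535.017363 + 754.574584) = 65.4950 km
P13: √((1.2407·111.32)² + (1.2481·91.17)²) = √(19075.676986 + 12947.999560) = 178.9516 km
P14: √((-0.1332·111.32)² + (-0.7133·91.17)²) = √(219.864365 + 4229.103926) = 66.7006 km
Minimum: P8 at 48.1036 km.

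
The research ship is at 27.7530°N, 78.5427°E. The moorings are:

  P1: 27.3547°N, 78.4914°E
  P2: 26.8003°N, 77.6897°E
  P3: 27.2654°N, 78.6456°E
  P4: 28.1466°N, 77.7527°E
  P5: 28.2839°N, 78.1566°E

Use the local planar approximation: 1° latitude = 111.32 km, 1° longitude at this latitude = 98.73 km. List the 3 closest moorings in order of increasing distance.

P1, P3, P5

Distances from 27.7530°N, 78.5427°E:
P1: √((-0.3983·111.32)² + (-0.0513·98.73)²) = √(1965.925284 + 25.652695) = 44.6271 km
P2: √((-0.9527·111.32)² + (-0.8530·98.73)²) = √(11247.570545 + 7092.450875) = 135.4253 km
P3: √((-0.4876·111.32)² + (0.1029·98.73)²) = √(2946.278450 + 103.211722) = 55.2222 km
P4: √((0.3936·111.32)² + (-0.7900·98.73)²) = √(1919.802597 + 6083.485211) = 89.4611 km
P5: √((0.5309·111.32)² + (-0.3861·98.73)²) = √(3492.784942 + 1453.107945) = 70.3270 km
Sorted: P1 (44.6271 km) < P3 (55.2222 km) < P5 (70.3270 km) < P4 (89.4611 km) < P2 (135.4253 km)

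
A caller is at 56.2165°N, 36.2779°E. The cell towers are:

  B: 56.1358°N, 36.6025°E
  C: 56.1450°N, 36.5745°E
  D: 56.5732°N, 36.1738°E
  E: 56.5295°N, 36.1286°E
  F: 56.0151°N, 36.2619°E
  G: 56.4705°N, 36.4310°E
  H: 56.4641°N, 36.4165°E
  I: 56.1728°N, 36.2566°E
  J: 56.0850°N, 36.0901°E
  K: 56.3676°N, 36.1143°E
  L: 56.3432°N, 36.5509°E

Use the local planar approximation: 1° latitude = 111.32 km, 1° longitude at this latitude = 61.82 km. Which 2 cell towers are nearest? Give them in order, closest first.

Distances from 56.2165°N, 36.2779°E:
B: √((-0.0807·111.32)² + (0.3246·61.82)²) = √(80.703703 + 402.675338) = 21.9859 km
C: √((-0.0715·111.32)² + (0.2966·61.82)²) = √(63.351730 + 336.202002) = 19.9888 km
D: √((0.3567·111.32)² + (-0.1041·61.82)²) = √(1576.712875 + 41.415171) = 40.2260 km
E: √((0.3130·111.32)² + (-0.1493·61.82)²) = √(1214.045799 + 85.187842) = 36.0449 km
F: √((-0.2014·111.32)² + (-0.0160·61.82)²) = √(502.649584 + 0.978358) = 22.4417 km
G: √((0.2540·111.32)² + (0.1531·61.82)²) = √(799.491459 + 89.579448) = 29.8173 km
H: √((0.2476·111.32)² + (0.1386·61.82)²) = √(759.709708 + 73.414942) = 28.8639 km
I: √((-0.0437·111.32)² + (-0.0213·61.82)²) = √(23.665150 + 1.733873) = 5.0397 km
J: √((-0.1315·111.32)² + (-0.1878·61.82)²) = √(214.288024 + 134.787363) = 18.6836 km
K: √((0.1511·111.32)² + (-0.1636·61.82)²) = √(282.927605 + 102.287980) = 19.6269 km
L: √((0.1267·111.32)² + (0.2730·61.82)²) = √(198.929699 + 284.828403) = 21.9945 km
Sorted: I (5.0397 km) < J (18.6836 km) < K (19.6269 km) < C (19.9888 km) < …

I, J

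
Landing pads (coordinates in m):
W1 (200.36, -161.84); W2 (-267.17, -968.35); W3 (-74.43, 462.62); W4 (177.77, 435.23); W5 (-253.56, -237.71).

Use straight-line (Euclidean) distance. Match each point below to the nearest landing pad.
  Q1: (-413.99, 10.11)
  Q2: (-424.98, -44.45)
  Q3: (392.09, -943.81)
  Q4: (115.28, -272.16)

Q1→W5; Q2→W5; Q3→W2; Q4→W1

Q1 at (-413.99, 10.11):
  W1: √((614.35)² + (-171.95)²) = √(377425.9225 + 29566.8025) = 637.96 m
  W2: √((146.82)² + (-978.46)²) = √(21556.1124 + 957383.9716) = 989.41 m
  W3: √((339.56)² + (452.51)²) = √(115300.9936 + 204765.3001) = 565.74 m
  W4: √((591.76)² + (425.12)²) = √(350179.8976 + 180727.0144) = 728.63 m
  W5: √((160.43)² + (-247.82)²) = √(25737.7849 + 61414.7524) = 295.22 m
  → nearest: W5 (295.22 m)
Q2 at (-424.98, -44.45):
  W1: √((625.34)² + (-117.39)²) = √(391050.1156 + 13780.4121) = 636.26 m
  W2: √((157.81)² + (-923.90)²) = √(24903.9961 + 853591.2100) = 937.28 m
  W3: √((350.55)² + (507.07)²) = √(122885.3025 + 257119.9849) = 616.45 m
  W4: √((602.75)² + (479.68)²) = √(363307.5625 + 230092.9024) = 770.32 m
  W5: √((171.42)² + (-193.26)²) = √(29384.8164 + 37349.4276) = 258.33 m
  → nearest: W5 (258.33 m)
Q3 at (392.09, -943.81):
  W1: √((-191.73)² + (781.97)²) = √(36760.3929 + 611477.0809) = 805.13 m
  W2: √((-659.26)² + (-24.54)²) = √(434623.7476 + 602.2116) = 659.72 m
  W3: √((-466.52)² + (1406.43)²) = √(217640.9104 + 1978045.3449) = 1481.78 m
  W4: √((-214.32)² + (1379.04)²) = √(45933.0624 + 1901751.3216) = 1395.59 m
  W5: √((-645.65)² + (706.10)²) = √(416863.9225 + 498577.2100) = 956.79 m
  → nearest: W2 (659.72 m)
Q4 at (115.28, -272.16):
  W1: √((85.08)² + (110.32)²) = √(7238.6064 + 12170.5024) = 139.32 m
  W2: √((-382.45)² + (-696.19)²) = √(146268.0025 + 484680.5161) = 794.32 m
  W3: √((-189.71)² + (734.78)²) = √(35989.8841 + 539901.6484) = 758.88 m
  W4: √((62.49)² + (707.39)²) = √(3905.0001 + 500400.6121) = 710.14 m
  W5: √((-368.84)² + (34.45)²) = √(136042.9456 + 1186.8025) = 370.45 m
  → nearest: W1 (139.32 m)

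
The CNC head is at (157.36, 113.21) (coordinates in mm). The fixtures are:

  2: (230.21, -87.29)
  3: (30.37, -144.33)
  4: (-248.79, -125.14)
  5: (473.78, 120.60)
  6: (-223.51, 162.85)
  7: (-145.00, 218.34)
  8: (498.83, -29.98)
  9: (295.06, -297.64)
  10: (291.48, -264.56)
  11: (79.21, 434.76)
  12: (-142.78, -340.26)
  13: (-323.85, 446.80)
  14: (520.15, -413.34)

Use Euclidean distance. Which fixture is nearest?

Distances from (157.36, 113.21):
2: 213.32 mm
3: 287.15 mm
4: 470.92 mm
5: 316.51 mm
6: 384.09 mm
7: 320.12 mm
8: 370.28 mm
9: 433.31 mm
10: 400.87 mm
11: 330.91 mm
12: 543.80 mm
13: 585.53 mm
14: 639.43 mm
Minimum: 2 at 213.32 mm.

2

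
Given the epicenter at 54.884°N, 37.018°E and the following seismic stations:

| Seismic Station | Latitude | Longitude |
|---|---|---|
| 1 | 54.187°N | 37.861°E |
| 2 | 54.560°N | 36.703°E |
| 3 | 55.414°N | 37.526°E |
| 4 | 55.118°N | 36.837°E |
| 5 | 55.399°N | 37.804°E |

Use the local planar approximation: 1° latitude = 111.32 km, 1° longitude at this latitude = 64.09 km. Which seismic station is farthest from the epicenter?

1

Distances from 54.884°N, 37.018°E:
1: √((-0.697·111.32)² + (0.843·64.09)²) = √(6020.21431 + 2919.01074) = 94.547 km
2: √((-0.324·111.32)² + (-0.315·64.09)²) = √(1300.87754 + 407.56948) = 41.333 km
3: √((0.530·111.32)² + (0.508·64.09)²) = √(3480.95280 + 1060.00513) = 67.387 km
4: √((0.234·111.32)² + (-0.181·64.09)²) = √(678.54415 + 134.56673) = 28.515 km
5: √((0.515·111.32)² + (0.786·64.09)²) = √(3286.70597 + 2537.61443) = 76.317 km
Maximum: 1 at 94.547 km.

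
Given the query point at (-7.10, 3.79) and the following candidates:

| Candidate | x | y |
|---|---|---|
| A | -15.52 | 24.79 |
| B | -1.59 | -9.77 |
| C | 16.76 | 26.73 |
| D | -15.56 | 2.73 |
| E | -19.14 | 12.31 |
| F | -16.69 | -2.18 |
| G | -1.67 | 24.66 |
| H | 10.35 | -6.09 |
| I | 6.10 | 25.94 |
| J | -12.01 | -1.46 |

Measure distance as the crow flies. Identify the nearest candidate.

Distances from (-7.10, 3.79):
A: 22.63
B: 14.64
C: 33.10
D: 8.53
E: 14.75
F: 11.30
G: 21.56
H: 20.05
I: 25.78
J: 7.19
Minimum: J at 7.19.

J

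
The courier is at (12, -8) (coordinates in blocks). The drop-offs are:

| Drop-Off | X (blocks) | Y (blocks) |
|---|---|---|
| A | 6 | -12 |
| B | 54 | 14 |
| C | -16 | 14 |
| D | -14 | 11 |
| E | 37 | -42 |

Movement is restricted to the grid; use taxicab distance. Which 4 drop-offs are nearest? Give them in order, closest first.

A, D, C, E

Distances from (12, -8):
A: |-6| + |-4| = 6 + 4 = 10 blocks
B: |42| + |22| = 42 + 22 = 64 blocks
C: |-28| + |22| = 28 + 22 = 50 blocks
D: |-26| + |19| = 26 + 19 = 45 blocks
E: |25| + |-34| = 25 + 34 = 59 blocks
Sorted: A (10 blocks) < D (45 blocks) < C (50 blocks) < E (59 blocks) < B (64 blocks)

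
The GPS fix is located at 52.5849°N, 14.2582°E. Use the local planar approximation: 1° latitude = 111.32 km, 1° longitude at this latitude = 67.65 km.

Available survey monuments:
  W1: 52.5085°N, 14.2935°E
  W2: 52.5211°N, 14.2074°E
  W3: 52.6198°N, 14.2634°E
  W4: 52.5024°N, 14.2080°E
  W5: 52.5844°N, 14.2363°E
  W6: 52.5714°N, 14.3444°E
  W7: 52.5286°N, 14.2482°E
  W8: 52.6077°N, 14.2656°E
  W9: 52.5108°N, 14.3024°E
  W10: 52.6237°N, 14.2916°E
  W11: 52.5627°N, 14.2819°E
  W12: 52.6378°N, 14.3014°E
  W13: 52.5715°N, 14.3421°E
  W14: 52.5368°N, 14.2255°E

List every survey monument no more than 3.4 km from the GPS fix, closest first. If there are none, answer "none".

Distances from 52.5849°N, 14.2582°E:
W1: √((-0.0764·111.32)² + (0.0353·67.65)²) = √(72.332440 + 5.702759) = 8.8338 km
W2: √((-0.0638·111.32)² + (-0.0508·67.65)²) = √(50.441472 + 11.810357) = 7.8900 km
W3: √((0.0349·111.32)² + (0.0052·67.65)²) = √(15.093753 + 0.123749) = 3.9010 km
W4: √((-0.0825·111.32)² + (-0.0502·67.65)²) = √(84.344019 + 11.533020) = 9.7917 km
W5: √((-0.0005·111.32)² + (-0.0219·67.65)²) = √(0.003098 + 2.194946) = 1.4826 km
W6: √((-0.0135·111.32)² + (0.0862·67.65)²) = √(2.258468 + 34.005576) = 6.0220 km
W7: √((-0.0563·111.32)² + (-0.0100·67.65)²) = √(39.279250 + 0.457652) = 6.3037 km
W8: √((0.0228·111.32)² + (0.0074·67.65)²) = √(6.441931 + 0.250610) = 2.5870 km
W9: √((-0.0741·111.32)² + (0.0442·67.65)²) = √(68.042899 + 8.940877) = 8.7740 km
W10: √((0.0388·111.32)² + (0.0334·67.65)²) = √(18.655627 + 5.105385) = 4.8745 km
W11: √((-0.0222·111.32)² + (0.0237·67.65)²) = √(6.107343 + 2.570587) = 2.9458 km
W12: √((0.0529·111.32)² + (0.0432·67.65)²) = √(34.678295 + 8.540889) = 6.5741 km
W13: √((-0.0134·111.32)² + (0.0839·67.65)²) = √(2.225133 + 32.215103) = 5.8686 km
W14: √((-0.0481·111.32)² + (-0.0327·67.65)²) = √(28.670585 + 4.893630) = 5.7935 km
Threshold 3.4 km: W5 (1.4826 km), W8 (2.5870 km), W11 (2.9458 km) are within range.

W5, W8, W11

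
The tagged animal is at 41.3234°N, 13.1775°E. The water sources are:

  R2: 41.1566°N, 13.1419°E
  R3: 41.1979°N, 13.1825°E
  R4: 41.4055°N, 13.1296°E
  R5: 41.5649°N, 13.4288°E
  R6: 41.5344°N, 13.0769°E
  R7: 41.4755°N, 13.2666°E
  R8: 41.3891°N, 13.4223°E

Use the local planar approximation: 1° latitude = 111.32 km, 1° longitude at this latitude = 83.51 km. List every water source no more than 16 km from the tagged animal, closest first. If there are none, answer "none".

R4, R3

Distances from 41.3234°N, 13.1775°E:
R2: √((-0.1668·111.32)² + (-0.0356·83.51)²) = √(344.777160 + 8.838467) = 18.8047 km
R3: √((-0.1255·111.32)² + (0.0050·83.51)²) = √(195.179341 + 0.174348) = 13.9769 km
R4: √((0.0821·111.32)² + (-0.0479·83.51)²) = √(83.528121 + 16.001032) = 9.9764 km
R5: √((0.2415·111.32)² + (0.2513·83.51)²) = √(722.737627 + 440.414840) = 34.1050 km
R6: √((0.2110·111.32)² + (-0.1006·83.51)²) = √(551.710572 + 70.578582) = 24.9457 km
R7: √((0.1521·111.32)² + (0.0891·83.51)²) = √(286.684903 + 55.364627) = 18.4946 km
R8: √((0.0657·111.32)² + (0.2448·83.51)²) = √(53.490559 + 417.926389) = 21.7121 km
Threshold 16 km: R4 (9.9764 km), R3 (13.9769 km) are within range.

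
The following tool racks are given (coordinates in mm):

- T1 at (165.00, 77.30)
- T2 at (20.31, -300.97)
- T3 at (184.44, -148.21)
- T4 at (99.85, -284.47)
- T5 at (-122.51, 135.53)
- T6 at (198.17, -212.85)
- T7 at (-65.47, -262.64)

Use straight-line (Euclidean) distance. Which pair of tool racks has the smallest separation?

Pairwise distances:
T1–T2: 405.00 mm
T1–T3: 226.35 mm
T1–T4: 367.59 mm
T1–T5: 293.35 mm
T1–T6: 292.04 mm
T1–T7: 410.70 mm
T2–T3: 224.22 mm
T2–T4: 81.23 mm
T2–T5: 459.27 mm
T2–T6: 198.49 mm
T2–T7: 93.95 mm
T3–T4: 160.38 mm
T3–T5: 418.00 mm
T3–T6: 66.08 mm
T3–T7: 274.86 mm
T4–T5: 475.23 mm
T4–T6: 121.64 mm
T4–T7: 166.76 mm
T5–T6: 473.50 mm
T5–T7: 402.23 mm
T6–T7: 268.30 mm
Closest pair: T3–T6 at 66.08 mm.

T3 and T6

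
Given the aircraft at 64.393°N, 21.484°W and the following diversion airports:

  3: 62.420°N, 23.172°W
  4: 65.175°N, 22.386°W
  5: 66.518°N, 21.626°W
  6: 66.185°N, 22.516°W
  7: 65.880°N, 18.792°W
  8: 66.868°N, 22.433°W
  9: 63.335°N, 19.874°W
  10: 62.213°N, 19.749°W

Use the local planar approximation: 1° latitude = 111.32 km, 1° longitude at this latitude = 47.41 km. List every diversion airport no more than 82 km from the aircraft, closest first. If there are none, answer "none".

Distances from 64.393°N, 21.484°W:
3: √((-1.973·111.32)² + (-1.688·47.41)²) = √(48239.25209 + 6404.49359) = 233.760 km
4: √((0.782·111.32)² + (-0.902·47.41)²) = √(7578.09249 + 1828.74430) = 96.989 km
5: √((2.125·111.32)² + (-0.142·47.41)²) = √(55958.26802 + 45.32279) = 236.651 km
6: √((1.792·111.32)² + (-1.032·47.41)²) = √(39794.44077 + 2393.86307) = 205.398 km
7: √((1.487·111.32)² + (2.692·47.41)²) = √(27401.12112 + 16288.83491) = 209.021 km
8: √((2.475·111.32)² + (-0.949·47.41)²) = √(75909.61729 + 2024.28816) = 279.166 km
9: √((-1.058·111.32)² + (1.610·47.41)²) = √(13871.31809 + 5826.28417) = 140.348 km
10: √((-2.180·111.32)² + (1.735·47.41)²) = √(58892.41754 + 6766.10712) = 256.239 km
Threshold 82 km: none within range.

none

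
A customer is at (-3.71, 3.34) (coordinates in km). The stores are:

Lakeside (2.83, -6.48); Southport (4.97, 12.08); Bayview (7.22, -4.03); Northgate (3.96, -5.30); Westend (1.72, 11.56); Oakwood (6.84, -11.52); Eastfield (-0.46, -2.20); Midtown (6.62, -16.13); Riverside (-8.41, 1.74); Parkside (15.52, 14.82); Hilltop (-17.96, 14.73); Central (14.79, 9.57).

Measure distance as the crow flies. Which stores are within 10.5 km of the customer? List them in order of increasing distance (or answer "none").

Distances from (-3.71, 3.34):
Lakeside: 11.80 km
Southport: 12.32 km
Bayview: 13.18 km
Northgate: 11.55 km
Westend: 9.85 km
Oakwood: 18.22 km
Eastfield: 6.42 km
Midtown: 22.04 km
Riverside: 4.96 km
Parkside: 22.40 km
Hilltop: 18.24 km
Central: 19.52 km
Threshold 10.5 km: Riverside (4.96 km), Eastfield (6.42 km), Westend (9.85 km) are within range.

Riverside, Eastfield, Westend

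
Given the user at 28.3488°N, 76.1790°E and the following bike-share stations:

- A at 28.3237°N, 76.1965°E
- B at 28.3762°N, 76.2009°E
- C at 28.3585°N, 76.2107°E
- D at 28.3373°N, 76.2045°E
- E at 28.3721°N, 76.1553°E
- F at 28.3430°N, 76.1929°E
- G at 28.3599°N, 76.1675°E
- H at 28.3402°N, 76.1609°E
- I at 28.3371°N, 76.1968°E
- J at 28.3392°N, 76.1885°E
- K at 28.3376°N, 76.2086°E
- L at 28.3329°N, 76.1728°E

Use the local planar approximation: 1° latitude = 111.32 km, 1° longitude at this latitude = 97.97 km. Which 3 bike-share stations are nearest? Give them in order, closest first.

Distances from 28.3488°N, 76.1790°E:
A: √((-0.0251·111.32)² + (0.0175·97.97)²) = √(7.807174 + 2.939425) = 3.2782 km
B: √((0.0274·111.32)² + (0.0219·97.97)²) = √(9.303525 + 4.603355) = 3.7292 km
C: √((0.0097·111.32)² + (0.0317·97.97)²) = √(1.165977 + 9.645056) = 3.2880 km
D: √((-0.0115·111.32)² + (0.0255·97.97)²) = √(1.638861 + 6.241178) = 2.8071 km
E: √((0.0233·111.32)² + (-0.0237·97.97)²) = √(6.727570 + 5.391169) = 3.4812 km
F: √((-0.0058·111.32)² + (0.0139·97.97)²) = √(0.416872 + 1.854453) = 1.5071 km
G: √((0.0111·111.32)² + (-0.0115·97.97)²) = √(1.526836 + 1.269351) = 1.6722 km
H: √((-0.0086·111.32)² + (-0.0181·97.97)²) = √(0.916523 + 3.144440) = 2.0152 km
I: √((-0.0117·111.32)² + (0.0178·97.97)²) = √(1.696360 + 3.041069) = 2.1766 km
J: √((-0.0096·111.32)² + (0.0095·97.97)²) = √(1.142060 + 0.866230) = 1.4171 km
K: √((-0.0112·111.32)² + (0.0296·97.97)²) = √(1.554470 + 8.409490) = 3.1566 km
L: √((-0.0159·111.32)² + (-0.0062·97.97)²) = √(3.132858 + 0.368952) = 1.8713 km
Sorted: J (1.4171 km) < F (1.5071 km) < G (1.6722 km) < L (1.8713 km) < H (2.0152 km) < …

J, F, G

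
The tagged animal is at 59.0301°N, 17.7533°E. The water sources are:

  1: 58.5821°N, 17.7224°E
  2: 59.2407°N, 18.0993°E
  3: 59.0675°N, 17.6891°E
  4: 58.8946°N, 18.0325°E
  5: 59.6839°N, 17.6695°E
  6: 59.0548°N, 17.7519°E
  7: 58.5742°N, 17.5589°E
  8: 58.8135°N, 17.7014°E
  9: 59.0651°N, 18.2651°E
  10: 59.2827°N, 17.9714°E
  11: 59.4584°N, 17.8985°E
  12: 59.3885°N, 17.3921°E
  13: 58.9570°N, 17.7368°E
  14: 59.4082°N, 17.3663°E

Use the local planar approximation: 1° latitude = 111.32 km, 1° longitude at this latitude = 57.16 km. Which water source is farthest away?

5

Distances from 59.0301°N, 17.7533°E:
1: √((-0.4480·111.32)² + (-0.0309·57.16)²) = √(2487.152548 + 3.119618) = 49.9026 km
2: √((0.2106·111.32)² + (0.3460·57.16)²) = √(549.620761 + 391.143969) = 30.6719 km
3: √((0.0374·111.32)² + (-0.0642·57.16)²) = √(17.333633 + 13.466493) = 5.5498 km
4: √((-0.1355·111.32)² + (0.2792·57.16)²) = √(227.522832 + 254.691979) = 21.9594 km
5: √((0.6538·111.32)² + (-0.0838·57.16)²) = √(5297.076290 + 22.944177) = 72.9385 km
6: √((0.0247·111.32)² + (-0.0014·57.16)²) = √(7.560322 + 0.006404) = 2.7508 km
7: √((-0.4559·111.32)² + (-0.1944·57.16)²) = √(2575.642483 + 123.474411) = 51.9530 km
8: √((-0.2166·111.32)² + (-0.0519·57.16)²) = √(581.384300 + 8.800739) = 24.2937 km
9: √((0.0350·111.32)² + (0.5118·57.16)²) = √(15.180374 + 855.825068) = 29.5128 km
10: √((0.2526·111.32)² + (0.2181·57.16)²) = √(790.702456 + 155.416016) = 30.7590 km
11: √((0.4283·111.32)² + (0.1452·57.16)²) = √(2273.225631 + 68.883891) = 48.3953 km
12: √((0.3584·111.32)² + (-0.3612·57.16)²) = √(1591.777631 + 426.265244) = 44.9226 km
13: √((-0.0731·111.32)² + (-0.0165·57.16)²) = √(66.218776 + 0.889513) = 8.1920 km
14: √((0.3781·111.32)² + (-0.3870·57.16)²) = √(1771.575845 + 489.335102) = 47.5490 km
Maximum: 5 at 72.9385 km.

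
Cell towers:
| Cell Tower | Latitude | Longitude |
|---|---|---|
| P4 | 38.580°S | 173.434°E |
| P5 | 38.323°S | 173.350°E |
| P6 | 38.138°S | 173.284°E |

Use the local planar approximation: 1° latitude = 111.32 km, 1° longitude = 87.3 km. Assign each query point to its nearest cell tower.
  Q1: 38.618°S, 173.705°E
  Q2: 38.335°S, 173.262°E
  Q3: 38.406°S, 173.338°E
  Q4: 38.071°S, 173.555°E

Q1 at 38.618°S, 173.705°E:
  P4: 24.034 km
  P5: 45.154 km
  P6: 64.853 km
  → nearest: P4 (24.034 km)
Q2 at 38.335°S, 173.262°E:
  P4: 31.134 km
  P5: 7.798 km
  P6: 22.014 km
  → nearest: P5 (7.798 km)
Q3 at 38.406°S, 173.338°E:
  P4: 21.105 km
  P5: 9.299 km
  P6: 30.204 km
  → nearest: P5 (9.299 km)
Q4 at 38.071°S, 173.555°E:
  P4: 57.638 km
  P5: 33.275 km
  P6: 24.806 km
  → nearest: P6 (24.806 km)

Q1→P4; Q2→P5; Q3→P5; Q4→P6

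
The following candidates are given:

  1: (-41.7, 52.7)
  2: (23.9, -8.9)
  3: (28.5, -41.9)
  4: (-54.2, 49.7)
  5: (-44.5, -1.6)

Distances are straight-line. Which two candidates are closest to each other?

1 and 4

Pairwise distances:
1–2: √((65.6)² + (-61.6)²) = √(4303.360 + 3794.560) = 90.0
1–3: √((70.2)² + (-94.6)²) = √(4928.040 + 8949.160) = 117.8
1–4: √((-12.5)² + (-3.0)²) = √(156.250 + 9.000) = 12.9
1–5: √((-2.8)² + (-54.3)²) = √(7.840 + 2948.490) = 54.4
2–3: √((4.6)² + (-33.0)²) = √(21.160 + 1089.000) = 33.3
2–4: √((-78.1)² + (58.6)²) = √(6099.610 + 3433.960) = 97.6
2–5: √((-68.4)² + (7.3)²) = √(4678.560 + 53.290) = 68.8
3–4: √((-82.7)² + (91.6)²) = √(6839.290 + 8390.560) = 123.4
3–5: √((-73.0)² + (40.3)²) = √(5329.000 + 1624.090) = 83.4
4–5: √((9.7)² + (-51.3)²) = √(94.090 + 2631.690) = 52.2
Closest pair: 1–4 at 12.9.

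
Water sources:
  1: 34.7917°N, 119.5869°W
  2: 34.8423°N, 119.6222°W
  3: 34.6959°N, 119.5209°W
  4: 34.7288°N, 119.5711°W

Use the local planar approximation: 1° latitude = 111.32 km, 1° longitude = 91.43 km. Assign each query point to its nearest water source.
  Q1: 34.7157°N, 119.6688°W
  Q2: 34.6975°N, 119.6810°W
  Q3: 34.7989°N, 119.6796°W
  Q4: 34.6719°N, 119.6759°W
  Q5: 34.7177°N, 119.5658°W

Q1→4; Q2→4; Q3→2; Q4→4; Q5→4

Q1 at 34.7157°N, 119.6688°W:
  1: √((0.0760·111.32)² + (0.0819·91.43)²) = √(71.577015 + 56.071896) = 11.2982 km
  2: √((0.1266·111.32)² + (0.0466·91.43)²) = √(198.615806 + 18.153036) = 14.7231 km
  3: √((-0.0198·111.32)² + (0.1479·91.43)²) = √(4.858216 + 182.857925) = 13.7010 km
  4: √((0.0131·111.32)² + (0.0977·91.43)²) = √(2.126616 + 79.793326) = 9.0510 km
  → nearest: 4 (9.0510 km)
Q2 at 34.6975°N, 119.6810°W:
  1: √((0.0942·111.32)² + (0.0941·91.43)²) = √(109.963410 + 74.021296) = 13.5641 km
  2: √((0.1448·111.32)² + (0.0588·91.43)²) = √(259.826545 + 28.902279) = 16.9920 km
  3: √((-0.0016·111.32)² + (0.1601·91.43)²) = √(0.031724 + 214.269375) = 14.6390 km
  4: √((0.0313·111.32)² + (0.1099·91.43)²) = √(12.140458 + 100.965459) = 10.6351 km
  → nearest: 4 (10.6351 km)
Q3 at 34.7989°N, 119.6796°W:
  1: √((-0.0072·111.32)² + (0.0927·91.43)²) = √(0.642409 + 71.835134) = 8.5134 km
  2: √((0.0434·111.32)² + (0.0574·91.43)²) = √(23.341344 + 27.542365) = 7.1333 km
  3: √((-0.1030·111.32)² + (0.1587·91.43)²) = √(131.468239 + 210.538388) = 18.4934 km
  4: √((-0.0701·111.32)² + (0.1085·91.43)²) = √(60.895112 + 98.409475) = 12.6216 km
  → nearest: 2 (7.1333 km)
Q4 at 34.6719°N, 119.6759°W:
  1: √((0.1198·111.32)² + (0.0890·91.43)²) = √(177.852523 + 66.215163) = 15.6227 km
  2: √((0.1704·111.32)² + (0.0537·91.43)²) = √(359.820229 + 24.106048) = 19.5940 km
  3: √((0.0240·111.32)² + (0.1550·91.43)²) = √(7.137874 + 200.835664) = 14.4213 km
  4: √((0.0569·111.32)² + (0.1048·91.43)²) = √(40.120924 + 91.812118) = 11.4862 km
  → nearest: 4 (11.4862 km)
Q5 at 34.7177°N, 119.5658°W:
  1: √((0.0740·111.32)² + (-0.0211·91.43)²) = √(67.859372 + 3.721708) = 8.4606 km
  2: √((0.1246·111.32)² + (-0.0564·91.43)²) = √(192.389994 + 26.591060) = 14.7980 km
  3: √((-0.0218·111.32)² + (0.0449·91.43)²) = √(5.889242 + 16.852725) = 4.7689 km
  4: √((0.0111·111.32)² + (-0.0053·91.43)²) = √(1.526836 + 0.234817) = 1.3273 km
  → nearest: 4 (1.3273 km)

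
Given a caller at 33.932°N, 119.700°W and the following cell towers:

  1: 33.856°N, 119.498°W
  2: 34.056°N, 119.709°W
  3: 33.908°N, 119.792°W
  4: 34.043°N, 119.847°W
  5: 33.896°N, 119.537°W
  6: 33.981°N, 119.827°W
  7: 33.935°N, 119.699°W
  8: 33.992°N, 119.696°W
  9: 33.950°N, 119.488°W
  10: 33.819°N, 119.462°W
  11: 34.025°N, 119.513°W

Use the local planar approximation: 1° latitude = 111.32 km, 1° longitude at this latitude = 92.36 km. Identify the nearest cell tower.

7

Distances from 33.932°N, 119.700°W:
1: √((-0.076·111.32)² + (0.202·92.36)²) = √(71.57701 + 348.07320) = 20.485 km
2: √((0.124·111.32)² + (-0.009·92.36)²) = √(190.54158 + 0.69096) = 13.829 km
3: √((-0.024·111.32)² + (-0.092·92.36)²) = √(7.13787 + 72.20105) = 8.907 km
4: √((0.111·111.32)² + (-0.147·92.36)²) = √(152.68359 + 184.33276) = 18.358 km
5: √((-0.036·111.32)² + (0.163·92.36)²) = √(16.06022 + 226.64339) = 15.579 km
6: √((0.049·111.32)² + (-0.127·92.36)²) = √(29.75353 + 137.58633) = 12.936 km
7: √((0.003·111.32)² + (0.001·92.36)²) = √(0.11153 + 0.00853) = 0.346 km
8: √((0.060·111.32)² + (0.004·92.36)²) = √(44.61171 + 0.13649) = 6.689 km
9: √((0.018·111.32)² + (0.212·92.36)²) = √(4.01505 + 383.38893) = 19.683 km
10: √((-0.113·111.32)² + (0.238·92.36)²) = √(158.23527 + 483.19426) = 25.326 km
11: √((0.093·111.32)² + (0.187·92.36)²) = √(107.17964 + 298.29849) = 20.136 km
Minimum: 7 at 0.346 km.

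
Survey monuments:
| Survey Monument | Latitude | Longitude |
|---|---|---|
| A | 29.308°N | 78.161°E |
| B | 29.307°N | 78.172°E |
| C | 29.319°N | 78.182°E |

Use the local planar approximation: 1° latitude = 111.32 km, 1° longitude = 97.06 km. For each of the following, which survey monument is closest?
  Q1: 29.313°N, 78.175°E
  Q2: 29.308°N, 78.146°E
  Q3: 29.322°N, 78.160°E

Q1→B; Q2→A; Q3→A

Q1 at 29.313°N, 78.175°E:
  A: 1.468 km
  B: 0.729 km
  C: 0.953 km
  → nearest: B (0.729 km)
Q2 at 29.308°N, 78.146°E:
  A: 1.456 km
  B: 2.526 km
  C: 3.703 km
  → nearest: A (1.456 km)
Q3 at 29.322°N, 78.160°E:
  A: 1.561 km
  B: 2.036 km
  C: 2.161 km
  → nearest: A (1.561 km)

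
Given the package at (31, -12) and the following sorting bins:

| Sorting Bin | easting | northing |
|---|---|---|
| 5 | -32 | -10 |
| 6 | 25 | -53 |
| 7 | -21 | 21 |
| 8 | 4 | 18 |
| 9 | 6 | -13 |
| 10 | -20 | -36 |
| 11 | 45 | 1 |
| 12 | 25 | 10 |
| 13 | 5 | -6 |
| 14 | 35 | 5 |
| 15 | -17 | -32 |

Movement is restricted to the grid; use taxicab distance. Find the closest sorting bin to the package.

Distances from (31, -12):
5: 65
6: 47
7: 85
8: 57
9: 26
10: 75
11: 27
12: 28
13: 32
14: 21
15: 68
Minimum: 14 at 21.

14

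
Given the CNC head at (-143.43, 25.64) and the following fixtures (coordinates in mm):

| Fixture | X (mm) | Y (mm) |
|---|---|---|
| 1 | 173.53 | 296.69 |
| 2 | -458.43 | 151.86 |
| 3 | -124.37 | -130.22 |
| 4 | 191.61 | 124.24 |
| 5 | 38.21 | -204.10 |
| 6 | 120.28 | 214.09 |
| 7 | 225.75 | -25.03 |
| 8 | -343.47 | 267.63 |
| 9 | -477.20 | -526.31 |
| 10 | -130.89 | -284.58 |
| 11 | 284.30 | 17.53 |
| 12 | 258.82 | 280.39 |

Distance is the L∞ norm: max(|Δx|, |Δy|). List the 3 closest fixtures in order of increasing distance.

3, 5, 8

Distances from (-143.43, 25.64):
1: 316.96 mm
2: 315.00 mm
3: 155.86 mm
4: 335.04 mm
5: 229.74 mm
6: 263.71 mm
7: 369.18 mm
8: 241.99 mm
9: 551.95 mm
10: 310.22 mm
11: 427.73 mm
12: 402.25 mm
Sorted: 3 (155.86 mm) < 5 (229.74 mm) < 8 (241.99 mm) < 6 (263.71 mm) < 10 (310.22 mm) < …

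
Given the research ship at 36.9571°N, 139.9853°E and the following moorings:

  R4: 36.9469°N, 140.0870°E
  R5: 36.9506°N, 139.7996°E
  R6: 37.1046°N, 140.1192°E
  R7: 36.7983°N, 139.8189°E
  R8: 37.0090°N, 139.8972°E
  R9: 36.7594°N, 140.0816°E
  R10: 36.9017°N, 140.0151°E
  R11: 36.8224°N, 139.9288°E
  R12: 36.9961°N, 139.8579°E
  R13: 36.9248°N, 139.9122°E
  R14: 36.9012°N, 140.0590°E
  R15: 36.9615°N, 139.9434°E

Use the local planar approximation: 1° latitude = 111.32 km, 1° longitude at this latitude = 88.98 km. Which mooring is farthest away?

Distances from 36.9571°N, 139.9853°E:
R4: 9.1202 km
R5: 16.5394 km
R6: 20.2869 km
R7: 23.0591 km
R8: 9.7382 km
R9: 23.6172 km
R10: 6.7130 km
R11: 15.8151 km
R12: 12.1390 km
R13: 7.4321 km
R14: 9.0404 km
R15: 3.7603 km
Maximum: R9 at 23.6172 km.

R9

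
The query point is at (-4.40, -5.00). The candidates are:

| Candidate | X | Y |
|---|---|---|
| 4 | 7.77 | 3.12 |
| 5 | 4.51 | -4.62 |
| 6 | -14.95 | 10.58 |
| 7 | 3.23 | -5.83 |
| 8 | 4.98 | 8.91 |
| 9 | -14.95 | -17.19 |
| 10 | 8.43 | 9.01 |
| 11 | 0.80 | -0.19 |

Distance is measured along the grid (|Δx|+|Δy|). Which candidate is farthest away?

10

Distances from (-4.40, -5.00):
4: 20.29
5: 9.29
6: 26.13
7: 8.46
8: 23.29
9: 22.74
10: 26.84
11: 10.01
Maximum: 10 at 26.84.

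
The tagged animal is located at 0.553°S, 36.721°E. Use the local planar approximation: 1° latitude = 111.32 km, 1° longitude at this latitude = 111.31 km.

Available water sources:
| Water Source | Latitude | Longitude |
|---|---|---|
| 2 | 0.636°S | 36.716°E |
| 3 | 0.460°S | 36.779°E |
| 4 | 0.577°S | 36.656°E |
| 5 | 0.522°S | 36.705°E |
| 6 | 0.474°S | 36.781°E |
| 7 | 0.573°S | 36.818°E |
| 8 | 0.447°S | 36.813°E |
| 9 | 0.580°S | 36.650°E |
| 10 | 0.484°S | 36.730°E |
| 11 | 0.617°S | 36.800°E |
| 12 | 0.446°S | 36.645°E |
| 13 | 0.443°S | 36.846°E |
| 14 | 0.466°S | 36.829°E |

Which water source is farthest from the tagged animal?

Distances from 0.553°S, 36.721°E:
2: √((-0.083·111.32)² + (-0.005·111.31)²) = √(85.36947 + 0.30975) = 9.256 km
3: √((0.093·111.32)² + (0.058·111.31)²) = √(107.17964 + 41.67968) = 12.201 km
4: √((-0.024·111.32)² + (-0.065·111.31)²) = √(7.13787 + 52.34740) = 7.713 km
5: √((0.031·111.32)² + (-0.016·111.31)²) = √(11.90885 + 3.17182) = 3.883 km
6: √((0.079·111.32)² + (0.060·111.31)²) = √(77.33936 + 44.60370) = 11.043 km
7: √((-0.020·111.32)² + (0.097·111.31)²) = √(4.95686 + 116.57672) = 11.024 km
8: √((0.106·111.32)² + (0.092·111.31)²) = √(139.23811 + 104.86825) = 15.624 km
9: √((-0.027·111.32)² + (-0.071·111.31)²) = √(9.03387 + 62.45757) = 8.455 km
10: √((0.069·111.32)² + (0.009·111.31)²) = √(58.99899 + 1.00358) = 7.746 km
11: √((-0.064·111.32)² + (0.079·111.31)²) = √(50.75822 + 77.32547) = 11.317 km
12: √((0.107·111.32)² + (-0.076·111.31)²) = √(141.87764 + 71.56416) = 14.610 km
13: √((0.110·111.32)² + (0.125·111.31)²) = √(149.94492 + 193.59244) = 18.535 km
14: √((0.087·111.32)² + (0.108·111.31)²) = √(93.79613 + 144.51598) = 15.437 km
Maximum: 13 at 18.535 km.

13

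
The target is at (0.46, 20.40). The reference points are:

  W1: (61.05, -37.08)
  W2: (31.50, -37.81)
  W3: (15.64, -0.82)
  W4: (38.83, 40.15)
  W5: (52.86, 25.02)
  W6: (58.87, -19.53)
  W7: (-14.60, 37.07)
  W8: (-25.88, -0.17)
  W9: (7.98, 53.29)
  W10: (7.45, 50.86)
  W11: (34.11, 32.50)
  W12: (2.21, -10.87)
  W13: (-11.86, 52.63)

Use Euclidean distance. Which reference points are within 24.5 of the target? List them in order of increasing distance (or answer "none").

W7

Distances from (0.46, 20.40):
W1: √((60.59)² + (-57.48)²) = √(3671.1481 + 3303.9504) = 83.52
W2: √((31.04)² + (-58.21)²) = √(963.4816 + 3388.4041) = 65.97
W3: √((15.18)² + (-21.22)²) = √(230.4324 + 450.2884) = 26.09
W4: √((38.37)² + (19.75)²) = √(1472.2569 + 390.0625) = 43.15
W5: √((52.40)² + (4.62)²) = √(2745.7600 + 21.3444) = 52.60
W6: √((58.41)² + (-39.93)²) = √(3411.7281 + 1594.4049) = 70.75
W7: √((-15.06)² + (16.67)²) = √(226.8036 + 277.8889) = 22.47
W8: √((-26.34)² + (-20.57)²) = √(693.7956 + 423.1249) = 33.42
W9: √((7.52)² + (32.89)²) = √(56.5504 + 1081.7521) = 33.74
W10: √((6.99)² + (30.46)²) = √(48.8601 + 927.8116) = 31.25
W11: √((33.65)² + (12.10)²) = √(1132.3225 + 146.4100) = 35.76
W12: √((1.75)² + (-31.27)²) = √(3.0625 + 977.8129) = 31.32
W13: √((-12.32)² + (32.23)²) = √(151.7824 + 1038.7729) = 34.50
Threshold 24.5: W7 (22.47) is within range.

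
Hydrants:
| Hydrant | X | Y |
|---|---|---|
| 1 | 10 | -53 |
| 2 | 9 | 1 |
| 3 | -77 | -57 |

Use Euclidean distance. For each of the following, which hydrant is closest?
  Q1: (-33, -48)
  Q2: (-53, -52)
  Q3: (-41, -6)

Q1→1; Q2→3; Q3→2

Q1 at (-33, -48):
  1: √((43)² + (-5)²) = √(1849.000 + 25.000) = 43.3
  2: √((42)² + (49)²) = √(1764.000 + 2401.000) = 64.5
  3: √((-44)² + (-9)²) = √(1936.000 + 81.000) = 44.9
  → nearest: 1 (43.3)
Q2 at (-53, -52):
  1: √((63)² + (-1)²) = √(3969.000 + 1.000) = 63.0
  2: √((62)² + (53)²) = √(3844.000 + 2809.000) = 81.6
  3: √((-24)² + (-5)²) = √(576.000 + 25.000) = 24.5
  → nearest: 3 (24.5)
Q3 at (-41, -6):
  1: √((51)² + (-47)²) = √(2601.000 + 2209.000) = 69.4
  2: √((50)² + (7)²) = √(2500.000 + 49.000) = 50.5
  3: √((-36)² + (-51)²) = √(1296.000 + 2601.000) = 62.4
  → nearest: 2 (50.5)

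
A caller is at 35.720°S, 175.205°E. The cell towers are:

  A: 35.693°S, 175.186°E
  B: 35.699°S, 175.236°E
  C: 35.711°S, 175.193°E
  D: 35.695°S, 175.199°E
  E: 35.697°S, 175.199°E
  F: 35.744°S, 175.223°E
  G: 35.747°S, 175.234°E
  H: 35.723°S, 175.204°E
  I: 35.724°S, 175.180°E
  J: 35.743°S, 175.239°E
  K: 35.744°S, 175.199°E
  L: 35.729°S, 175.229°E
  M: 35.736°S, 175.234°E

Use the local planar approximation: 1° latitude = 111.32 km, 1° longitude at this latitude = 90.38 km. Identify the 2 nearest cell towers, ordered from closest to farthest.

H, C

Distances from 35.720°S, 175.205°E:
A: √((0.027·111.32)² + (-0.019·90.38)²) = √(9.03387 + 2.94884) = 3.462 km
B: √((0.021·111.32)² + (0.031·90.38)²) = √(5.46493 + 7.84997) = 3.649 km
C: √((0.009·111.32)² + (-0.012·90.38)²) = √(1.00376 + 1.17627) = 1.476 km
D: √((0.025·111.32)² + (-0.006·90.38)²) = √(7.74509 + 0.29407) = 2.835 km
E: √((0.023·111.32)² + (-0.006·90.38)²) = √(6.55544 + 0.29407) = 2.617 km
F: √((-0.024·111.32)² + (0.018·90.38)²) = √(7.13787 + 2.64661) = 3.128 km
G: √((-0.027·111.32)² + (0.029·90.38)²) = √(9.03387 + 6.86975) = 3.988 km
H: √((-0.003·111.32)² + (-0.001·90.38)²) = √(0.11153 + 0.00817) = 0.346 km
I: √((-0.004·111.32)² + (-0.025·90.38)²) = √(0.19827 + 5.10534) = 2.303 km
J: √((-0.023·111.32)² + (0.034·90.38)²) = √(6.55544 + 9.44284) = 4.000 km
K: √((-0.024·111.32)² + (-0.006·90.38)²) = √(7.13787 + 0.29407) = 2.726 km
L: √((-0.009·111.32)² + (0.024·90.38)²) = √(1.00376 + 4.70508) = 2.389 km
M: √((-0.016·111.32)² + (0.029·90.38)²) = √(3.17239 + 6.86975) = 3.169 km
Sorted: H (0.346 km) < C (1.476 km) < I (2.303 km) < L (2.389 km) < …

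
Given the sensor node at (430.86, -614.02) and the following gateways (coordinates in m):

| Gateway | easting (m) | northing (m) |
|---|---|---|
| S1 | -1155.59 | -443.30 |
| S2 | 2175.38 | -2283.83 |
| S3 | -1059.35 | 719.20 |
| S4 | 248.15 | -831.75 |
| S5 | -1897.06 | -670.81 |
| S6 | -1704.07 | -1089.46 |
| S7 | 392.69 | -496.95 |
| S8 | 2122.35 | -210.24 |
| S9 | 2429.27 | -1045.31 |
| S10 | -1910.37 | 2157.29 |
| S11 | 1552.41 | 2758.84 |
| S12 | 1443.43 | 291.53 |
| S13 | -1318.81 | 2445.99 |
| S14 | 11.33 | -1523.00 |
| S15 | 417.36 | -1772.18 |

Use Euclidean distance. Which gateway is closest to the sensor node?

S7

Distances from (430.86, -614.02):
S1: 1595.61 m
S2: 2414.87 m
S3: 1999.55 m
S4: 284.23 m
S5: 2328.61 m
S6: 2187.23 m
S7: 123.14 m
S8: 1739.02 m
S9: 2044.42 m
S10: 3627.88 m
S11: 3554.44 m
S12: 1358.43 m
S13: 3524.91 m
S14: 1001.12 m
S15: 1158.24 m
Minimum: S7 at 123.14 m.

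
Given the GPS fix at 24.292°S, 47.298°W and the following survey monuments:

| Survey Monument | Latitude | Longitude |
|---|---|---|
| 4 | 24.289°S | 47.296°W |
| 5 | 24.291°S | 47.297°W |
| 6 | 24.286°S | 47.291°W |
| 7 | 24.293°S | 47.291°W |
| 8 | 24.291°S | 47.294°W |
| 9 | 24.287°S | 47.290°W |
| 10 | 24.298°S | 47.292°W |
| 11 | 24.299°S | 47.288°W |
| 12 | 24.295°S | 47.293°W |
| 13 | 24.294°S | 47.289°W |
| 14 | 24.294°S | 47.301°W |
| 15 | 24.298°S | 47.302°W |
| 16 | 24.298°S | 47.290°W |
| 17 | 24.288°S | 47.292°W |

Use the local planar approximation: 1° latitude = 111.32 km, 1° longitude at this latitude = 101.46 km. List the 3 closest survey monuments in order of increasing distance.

Distances from 24.292°S, 47.298°W:
4: 0.391 km
5: 0.151 km
6: 0.975 km
7: 0.719 km
8: 0.421 km
9: 0.984 km
10: 0.904 km
11: 1.279 km
12: 0.607 km
13: 0.940 km
14: 0.377 km
15: 0.782 km
16: 1.051 km
17: 0.754 km
Sorted: 5 (0.151 km) < 14 (0.377 km) < 4 (0.391 km) < 8 (0.421 km) < 12 (0.607 km) < …

5, 14, 4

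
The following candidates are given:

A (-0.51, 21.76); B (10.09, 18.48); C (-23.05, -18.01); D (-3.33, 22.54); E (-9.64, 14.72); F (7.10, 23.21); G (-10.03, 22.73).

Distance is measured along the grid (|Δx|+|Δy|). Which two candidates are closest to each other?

A and D

Pairwise distances:
A–D: |-2.82| + |0.78| = 2.82 + 0.78 = 3.60
D–G: |-6.70| + |0.19| = 6.70 + 0.19 = 6.89
B–F: |-2.99| + |4.73| = 2.99 + 4.73 = 7.72
E–G: |-0.39| + |8.01| = 0.39 + 8.01 = 8.40
A–F: |7.61| + |1.45| = 7.61 + 1.45 = 9.06
A–G: |-9.52| + |0.97| = 9.52 + 0.97 = 10.49
D–F: |10.43| + |0.67| = 10.43 + 0.67 = 11.10
A–B: |10.60| + |-3.28| = 10.60 + 3.28 = 13.88
D–E: |-6.31| + |-7.82| = 6.31 + 7.82 = 14.13
A–E: |-9.13| + |-7.04| = 9.13 + 7.04 = 16.17
B–D: |-13.42| + |4.06| = 13.42 + 4.06 = 17.48
F–G: |-17.13| + |-0.48| = 17.13 + 0.48 = 17.61
B–E: |-19.73| + |-3.76| = 19.73 + 3.76 = 23.49
B–G: |-20.12| + |4.25| = 20.12 + 4.25 = 24.37
E–F: |16.74| + |8.49| = 16.74 + 8.49 = 25.23
C–E: |13.41| + |32.73| = 13.41 + 32.73 = 46.14
C–G: |13.02| + |40.74| = 13.02 + 40.74 = 53.76
C–D: |19.72| + |40.55| = 19.72 + 40.55 = 60.27
A–C: |-22.54| + |-39.77| = 22.54 + 39.77 = 62.31
B–C: |-33.14| + |-36.49| = 33.14 + 36.49 = 69.63
C–F: |30.15| + |41.22| = 30.15 + 41.22 = 71.37
Closest pair: A–D at 3.60.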